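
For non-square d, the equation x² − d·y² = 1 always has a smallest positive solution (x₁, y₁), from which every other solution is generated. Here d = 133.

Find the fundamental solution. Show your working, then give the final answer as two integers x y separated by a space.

√133 → a₀=11, period (1,1,7,5,1,…,1,1,22); ℓ=16 even so k=15
step 0: (11, 1)  from 11·(1,0) + (0,1)
…
step 2: (23, 2)  from 1·(12,1) + (11,1)
step 3: (173, 15)  from 7·(23,2) + (12,1)
step 4: (888, 77)  from 5·(173,15) + (23,2)
step 5: (1061, 92)  from 1·(888,77) + (173,15)
step 6: (1949, 169)  from 1·(1061,92) + (888,77)
step 7: (3010, 261)  from 1·(1949,169) + (1061,92)
…
step 10: (18948, 1643)  from 1·(10979,952) + (7969,691)
step 11: (29927, 2595)  from 1·(18948,1643) + (10979,952)
…
step 14: (1378591, 119539)  from 1·(1210008,104921) + (168583,14618)
step 15: (2588599, 224460)  from 1·(1378591,119539) + (1210008,104921)
→ (2588599, 224460).  Check: 2588599²=6700844782801, 133·224460²=6700844782800, difference 1.

2588599 224460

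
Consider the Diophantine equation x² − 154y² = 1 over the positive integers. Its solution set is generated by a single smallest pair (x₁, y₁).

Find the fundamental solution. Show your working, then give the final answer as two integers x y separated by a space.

21295 1716

[12; 2,2,3,1,2,1,3,2,2,24] for √154; ℓ=10 ⇒ convergent index 9
a_0=12:  p_0=12·1+0=12,  q_0=12·0+1=1
…
a_2=2:  p_2=2·25+12=62,  q_2=2·2+1=5
a_3=3:  p_3=3·62+25=211,  q_3=3·5+2=17
a_4=1:  p_4=1·211+62=273,  q_4=1·17+5=22
a_5=2:  p_5=2·273+211=757,  q_5=2·22+17=61
a_6=1:  p_6=1·757+273=1030,  q_6=1·61+22=83
a_7=3:  p_7=3·1030+757=3847,  q_7=3·83+61=310
a_8=2:  p_8=2·3847+1030=8724,  q_8=2·310+83=703
a_9=2:  p_9=2·8724+3847=21295,  q_9=2·703+310=1716
→ (21295, 1716).  Check: 21295²=453477025, 154·1716²=453477024, difference 1.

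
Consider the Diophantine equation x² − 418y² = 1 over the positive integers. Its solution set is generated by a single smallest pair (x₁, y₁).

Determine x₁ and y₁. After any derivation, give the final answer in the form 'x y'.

d=418: √d = [20; 2,4,20,4,2,40] (ℓ=6, even), read p_5/q_5
i=0: a=20 ⇒ p=20, q=1
…
i=2: a=4 ⇒ p=184, q=9
…
i=4: a=4 ⇒ p=15068, q=737
i=5: a=2 ⇒ p=33857, q=1656
(x₁, y₁) = (33857, 1656);  33857² − 418·1656² = 1 ✓

33857 1656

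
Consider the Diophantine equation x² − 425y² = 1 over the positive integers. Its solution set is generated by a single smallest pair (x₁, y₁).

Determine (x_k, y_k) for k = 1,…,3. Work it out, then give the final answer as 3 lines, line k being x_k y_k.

√425 = [20; 1,1,1,1,1,1,40, …], period ℓ=7 (odd) → k=13
a_0=20:  p_0=20·1+0=20,  q_0=20·0+1=1
…
a_2=1:  p_2=1·21+20=41,  q_2=1·1+1=2
…
a_8=1:  p_8=1·10885+268=11153,  q_8=1·528+13=541
a_9=1:  p_9=1·11153+10885=22038,  q_9=1·541+528=1069
a_10=1:  p_10=1·22038+11153=33191,  q_10=1·1069+541=1610
a_11=1:  p_11=1·33191+22038=55229,  q_11=1·1610+1069=2679
a_12=1:  p_12=1·55229+33191=88420,  q_12=1·2679+1610=4289
a_13=1:  p_13=1·88420+55229=143649,  q_13=1·4289+2679=6968
(x₁, y₁) = (143649, 6968);  143649² − 425·6968² = 1 ✓
(143649+6968√425)^2 = 41270070401 + 2001892464√425
(143649+6968√425)^3 = 11856808685922849 + 575139701115304√425

143649 6968
41270070401 2001892464
11856808685922849 575139701115304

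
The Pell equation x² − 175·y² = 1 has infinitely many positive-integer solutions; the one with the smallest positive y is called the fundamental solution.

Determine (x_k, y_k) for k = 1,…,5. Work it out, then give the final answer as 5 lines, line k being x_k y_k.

2024 153
8193151 619344
33165873224 2507104359
134255446617601 10148757825888
543466014742175624 41082169172090265

d=175: √d = [13; 4,2,1,2,4,26] (ℓ=6, even), read p_5/q_5
i=0: a=13 ⇒ p=13, q=1
…
i=2: a=2 ⇒ p=119, q=9
i=3: a=1 ⇒ p=172, q=13
i=4: a=2 ⇒ p=463, q=35
i=5: a=4 ⇒ p=2024, q=153
→ (2024, 153).  Check: 2024²=4096576, 175·153²=4096575, difference 1.
n=2: (2024,153)∘(2024,153) = (2024·2024+175·153·153, 2024·153+153·2024) = (8193151,619344)
n=3: (8193151,619344)∘(2024,153) = (2024·8193151+175·153·619344, 2024·619344+153·8193151) = (33165873224,2507104359)
n=4: (33165873224,2507104359)∘(2024,153) = (2024·33165873224+175·153·2507104359, 2024·2507104359+153·33165873224) = (134255446617601,10148757825888)
n=5: (134255446617601,10148757825888)∘(2024,153) = (2024·134255446617601+175·153·10148757825888, 2024·10148757825888+153·134255446617601) = (543466014742175624,41082169172090265)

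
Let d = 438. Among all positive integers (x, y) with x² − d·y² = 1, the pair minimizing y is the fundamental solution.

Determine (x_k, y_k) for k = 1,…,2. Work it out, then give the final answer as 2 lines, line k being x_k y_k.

√438 → a₀=20, period (1,12,1,40); ℓ=4 even so k=3
a_0=20:  p_0=20·1+0=20,  q_0=20·0+1=1
a_1=1:  p_1=1·20+1=21,  q_1=1·1+0=1
a_2=12:  p_2=12·21+20=272,  q_2=12·1+1=13
a_3=1:  p_3=1·272+21=293,  q_3=1·13+1=14
→ (293, 14).  Check: 293²=85849, 438·14²=85848, difference 1.
n=2: (293,14)∘(293,14) = (293·293+438·14·14, 293·14+14·293) = (171697,8204)

293 14
171697 8204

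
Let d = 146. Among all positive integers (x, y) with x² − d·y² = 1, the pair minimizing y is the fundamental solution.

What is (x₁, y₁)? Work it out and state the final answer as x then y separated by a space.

√146 = [12; 12,24, …], period ℓ=2 (even) → k=1
a_0=12:  p_0=12·1+0=12,  q_0=12·0+1=1
a_1=12:  p_1=12·12+1=145,  q_1=12·1+0=12
→ (145, 12).  Check: 145²=21025, 146·12²=21024, difference 1.

145 12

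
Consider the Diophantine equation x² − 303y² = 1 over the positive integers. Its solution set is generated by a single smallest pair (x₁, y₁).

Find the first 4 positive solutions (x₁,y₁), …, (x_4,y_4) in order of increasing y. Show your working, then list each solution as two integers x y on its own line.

d=303: √d = [17; 2,2,5,2,2,34] (ℓ=6, even), read p_5/q_5
k=0  a_k=17  p_k/q_k = 17/1
…
k=3  a_k=5  p_k/q_k = 470/27
k=4  a_k=2  p_k/q_k = 1027/59
k=5  a_k=2  p_k/q_k = 2524/145
→ (2524, 145).  Check: 2524²=6370576, 303·145²=6370575, difference 1.
(2524+145√303)^2 = 12741151 + 731960√303
(2524+145√303)^3 = 64317327724 + 3694933935√303
(2524+145√303)^4 = 324673857609601 + 18652025771920√303

2524 145
12741151 731960
64317327724 3694933935
324673857609601 18652025771920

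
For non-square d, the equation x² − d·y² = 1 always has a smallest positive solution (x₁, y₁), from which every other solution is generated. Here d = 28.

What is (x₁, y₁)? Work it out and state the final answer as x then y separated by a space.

[5; 3,2,3,10] for √28; ℓ=4 ⇒ convergent index 3
step 0: (5, 1)  from 5·(1,0) + (0,1)
step 1: (16, 3)  from 3·(5,1) + (1,0)
step 2: (37, 7)  from 2·(16,3) + (5,1)
step 3: (127, 24)  from 3·(37,7) + (16,3)
(x₁, y₁) = (127, 24);  127² − 28·24² = 1 ✓

127 24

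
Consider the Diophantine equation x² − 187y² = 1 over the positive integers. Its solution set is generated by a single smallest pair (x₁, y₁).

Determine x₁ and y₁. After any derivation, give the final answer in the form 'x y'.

1682 123

d=187: √d = [13; 1,2,13,2,1,26] (ℓ=6, even), read p_5/q_5
a_0=13:  p_0=13·1+0=13,  q_0=13·0+1=1
…
a_3=13:  p_3=13·41+14=547,  q_3=13·3+1=40
a_4=2:  p_4=2·547+41=1135,  q_4=2·40+3=83
a_5=1:  p_5=1·1135+547=1682,  q_5=1·83+40=123
(x₁, y₁) = (1682, 123);  1682² − 187·123² = 1 ✓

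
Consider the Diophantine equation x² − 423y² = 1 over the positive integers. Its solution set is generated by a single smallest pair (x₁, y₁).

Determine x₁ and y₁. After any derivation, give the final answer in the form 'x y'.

4607 224

√423 → a₀=20, period (1,1,3,4,3,1,1,40); ℓ=8 even so k=7
i=0: a=20 ⇒ p=20, q=1
i=1: a=1 ⇒ p=21, q=1
i=2: a=1 ⇒ p=41, q=2
…
i=4: a=4 ⇒ p=617, q=30
i=5: a=3 ⇒ p=1995, q=97
i=6: a=1 ⇒ p=2612, q=127
i=7: a=1 ⇒ p=4607, q=224
→ (4607, 224).  Check: 4607²=21224449, 423·224²=21224448, difference 1.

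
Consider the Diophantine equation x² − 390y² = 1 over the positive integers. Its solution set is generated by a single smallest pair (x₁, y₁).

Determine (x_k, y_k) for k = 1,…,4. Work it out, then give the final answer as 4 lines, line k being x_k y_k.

d=390: √d = [19; 1,2,1,38] (ℓ=4, even), read p_3/q_3
k=0  a_k=19  p_k/q_k = 19/1
k=1  a_k=1  p_k/q_k = 20/1
k=2  a_k=2  p_k/q_k = 59/3
k=3  a_k=1  p_k/q_k = 79/4
fundamental: x₁=79, y₁=4  (since 6241 − 390·16 = 1)
k=2:  x_2 = 79·79+390·4·4 = 12481,  y_2 = 79·4+4·79 = 632
k=3:  x_3 = 79·12481+390·4·632 = 1971919,  y_3 = 79·632+4·12481 = 99852
k=4:  x_4 = 79·1971919+390·4·99852 = 311550721,  y_4 = 79·99852+4·1971919 = 15775984

79 4
12481 632
1971919 99852
311550721 15775984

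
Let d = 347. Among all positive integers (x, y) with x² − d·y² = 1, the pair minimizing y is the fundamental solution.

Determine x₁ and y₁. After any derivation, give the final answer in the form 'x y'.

641602 34443

√347 → a₀=18, period (1,1,1,2,4,…,1,1,36); ℓ=14 even so k=13
i=0: a=18 ⇒ p=18, q=1
…
i=2: a=1 ⇒ p=37, q=2
i=3: a=1 ⇒ p=56, q=3
i=4: a=2 ⇒ p=149, q=8
…
i=6: a=1 ⇒ p=801, q=43
i=7: a=17 ⇒ p=14269, q=766
i=8: a=1 ⇒ p=15070, q=809
i=9: a=4 ⇒ p=74549, q=4002
…
i=11: a=1 ⇒ p=238717, q=12815
i=12: a=1 ⇒ p=402885, q=21628
i=13: a=1 ⇒ p=641602, q=34443
→ (641602, 34443).  Check: 641602²=411653126404, 347·34443²=411653126403, difference 1.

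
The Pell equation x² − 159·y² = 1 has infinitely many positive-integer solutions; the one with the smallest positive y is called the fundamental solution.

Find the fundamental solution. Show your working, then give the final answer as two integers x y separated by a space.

[12; 1,1,1,1,3,1,1,1,1,24] for √159; ℓ=10 ⇒ convergent index 9
i=0: a=12 ⇒ p=12, q=1
i=1: a=1 ⇒ p=13, q=1
i=2: a=1 ⇒ p=25, q=2
…
i=5: a=3 ⇒ p=227, q=18
i=6: a=1 ⇒ p=290, q=23
i=7: a=1 ⇒ p=517, q=41
i=8: a=1 ⇒ p=807, q=64
i=9: a=1 ⇒ p=1324, q=105
→ (1324, 105).  Check: 1324²=1752976, 159·105²=1752975, difference 1.

1324 105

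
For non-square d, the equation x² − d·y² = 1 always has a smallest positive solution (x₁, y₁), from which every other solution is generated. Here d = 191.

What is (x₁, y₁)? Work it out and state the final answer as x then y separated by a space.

8994000 650783

√191 = [13; 1,4,1,1,3,…,4,1,26, …], period ℓ=16 (even) → k=15
step 0: (13, 1)  from 13·(1,0) + (0,1)
step 1: (14, 1)  from 1·(13,1) + (1,0)
step 2: (69, 5)  from 4·(14,1) + (13,1)
step 3: (83, 6)  from 1·(69,5) + (14,1)
…
step 6: (1230, 89)  from 2·(539,39) + (152,11)
…
step 8: (40217, 2910)  from 13·(2999,217) + (1230,89)
…
step 10: (207083, 14984)  from 2·(83433,6037) + (40217,2910)
step 11: (704682, 50989)  from 3·(207083,14984) + (83433,6037)
step 12: (911765, 65973)  from 1·(704682,50989) + (207083,14984)
step 13: (1616447, 116962)  from 1·(911765,65973) + (704682,50989)
step 14: (7377553, 533821)  from 4·(1616447,116962) + (911765,65973)
step 15: (8994000, 650783)  from 1·(7377553,533821) + (1616447,116962)
(x₁, y₁) = (8994000, 650783);  8994000² − 191·650783² = 1 ✓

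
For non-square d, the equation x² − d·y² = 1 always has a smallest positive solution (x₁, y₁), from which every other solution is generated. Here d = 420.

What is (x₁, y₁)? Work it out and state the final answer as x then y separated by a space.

√420 → a₀=20, period (2,40); ℓ=2 even so k=1
i=0: a=20 ⇒ p=20, q=1
i=1: a=2 ⇒ p=41, q=2
→ (41, 2).  Check: 41²=1681, 420·2²=1680, difference 1.

41 2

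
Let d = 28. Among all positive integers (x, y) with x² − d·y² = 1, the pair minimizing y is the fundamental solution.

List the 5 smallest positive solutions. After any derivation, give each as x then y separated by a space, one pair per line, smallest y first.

127 24
32257 6096
8193151 1548360
2081028097 393277344
528572943487 99890897016

√28 = [5; 3,2,3,10, …], period ℓ=4 (even) → k=3
k=0  a_k=5  p_k/q_k = 5/1
…
k=2  a_k=2  p_k/q_k = 37/7
k=3  a_k=3  p_k/q_k = 127/24
fundamental: x₁=127, y₁=24  (since 16129 − 28·576 = 1)
k=2:  x_2 = 127·127+28·24·24 = 32257,  y_2 = 127·24+24·127 = 6096
k=3:  x_3 = 127·32257+28·24·6096 = 8193151,  y_3 = 127·6096+24·32257 = 1548360
k=4:  x_4 = 127·8193151+28·24·1548360 = 2081028097,  y_4 = 127·1548360+24·8193151 = 393277344
k=5:  x_5 = 127·2081028097+28·24·393277344 = 528572943487,  y_5 = 127·393277344+24·2081028097 = 99890897016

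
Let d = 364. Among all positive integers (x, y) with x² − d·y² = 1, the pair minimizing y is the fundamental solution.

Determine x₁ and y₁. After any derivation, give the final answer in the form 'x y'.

[19; 12,1,2,3,1,8,1,3,2,1,12,38] for √364; ℓ=12 ⇒ convergent index 11
a_0=19:  p_0=19·1+0=19,  q_0=19·0+1=1
a_1=12:  p_1=12·19+1=229,  q_1=12·1+0=12
a_2=1:  p_2=1·229+19=248,  q_2=1·12+1=13
a_3=2:  p_3=2·248+229=725,  q_3=2·13+12=38
a_4=3:  p_4=3·725+248=2423,  q_4=3·38+13=127
…
a_6=8:  p_6=8·3148+2423=27607,  q_6=8·165+127=1447
…
a_8=3:  p_8=3·30755+27607=119872,  q_8=3·1612+1447=6283
a_9=2:  p_9=2·119872+30755=270499,  q_9=2·6283+1612=14178
a_10=1:  p_10=1·270499+119872=390371,  q_10=1·14178+6283=20461
a_11=12:  p_11=12·390371+270499=4954951,  q_11=12·20461+14178=259710
fundamental: x₁=4954951, y₁=259710  (since 24551539412401 − 364·67449284100 = 1)

4954951 259710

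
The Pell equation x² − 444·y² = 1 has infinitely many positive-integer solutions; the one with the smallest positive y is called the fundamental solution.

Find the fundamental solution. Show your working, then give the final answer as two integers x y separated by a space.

√444 → a₀=21, period (14,42); ℓ=2 even so k=1
k=0  a_k=21  p_k/q_k = 21/1
k=1  a_k=14  p_k/q_k = 295/14
fundamental: x₁=295, y₁=14  (since 87025 − 444·196 = 1)

295 14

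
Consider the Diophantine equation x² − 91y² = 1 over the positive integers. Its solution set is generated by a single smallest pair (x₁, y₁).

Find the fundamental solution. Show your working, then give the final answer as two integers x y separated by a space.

1574 165

d=91: √d = [9; 1,1,5,1,5,1,1,18] (ℓ=8, even), read p_7/q_7
a_0=9:  p_0=9·1+0=9,  q_0=9·0+1=1
a_1=1:  p_1=1·9+1=10,  q_1=1·1+0=1
a_2=1:  p_2=1·10+9=19,  q_2=1·1+1=2
…
a_4=1:  p_4=1·105+19=124,  q_4=1·11+2=13
…
a_6=1:  p_6=1·725+124=849,  q_6=1·76+13=89
a_7=1:  p_7=1·849+725=1574,  q_7=1·89+76=165
fundamental: x₁=1574, y₁=165  (since 2477476 − 91·27225 = 1)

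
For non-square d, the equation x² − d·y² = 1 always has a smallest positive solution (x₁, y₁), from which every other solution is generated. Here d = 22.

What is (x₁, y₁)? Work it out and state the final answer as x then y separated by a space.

d=22: √d = [4; 1,2,4,2,1,8] (ℓ=6, even), read p_5/q_5
a_0=4:  p_0=4·1+0=4,  q_0=4·0+1=1
…
a_3=4:  p_3=4·14+5=61,  q_3=4·3+1=13
a_4=2:  p_4=2·61+14=136,  q_4=2·13+3=29
a_5=1:  p_5=1·136+61=197,  q_5=1·29+13=42
(x₁, y₁) = (197, 42);  197² − 22·42² = 1 ✓

197 42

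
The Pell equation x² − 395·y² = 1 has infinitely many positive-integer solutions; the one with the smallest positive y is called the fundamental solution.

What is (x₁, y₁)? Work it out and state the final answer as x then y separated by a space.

[19; 1,6,1,38] for √395; ℓ=4 ⇒ convergent index 3
i=0: a=19 ⇒ p=19, q=1
i=1: a=1 ⇒ p=20, q=1
i=2: a=6 ⇒ p=139, q=7
i=3: a=1 ⇒ p=159, q=8
(x₁, y₁) = (159, 8);  159² − 395·8² = 1 ✓

159 8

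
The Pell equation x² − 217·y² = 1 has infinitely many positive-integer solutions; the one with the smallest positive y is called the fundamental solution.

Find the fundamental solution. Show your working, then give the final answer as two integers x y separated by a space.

3844063 260952

√217 → a₀=14, period (1,2,1,2,1,…,2,1,28); ℓ=16 even so k=15
a_0=14:  p_0=14·1+0=14,  q_0=14·0+1=1
a_1=1:  p_1=1·14+1=15,  q_1=1·1+0=1
a_2=2:  p_2=2·15+14=44,  q_2=2·1+1=3
…
a_7=9:  p_7=9·383+221=3668,  q_7=9·26+15=249
a_8=4:  p_8=4·3668+383=15055,  q_8=4·249+26=1022
a_9=9:  p_9=9·15055+3668=139163,  q_9=9·1022+249=9447
…
a_14=2:  p_14=2·1034361+740980=2809702,  q_14=2·70217+50301=190735
a_15=1:  p_15=1·2809702+1034361=3844063,  q_15=1·190735+70217=260952
(x₁, y₁) = (3844063, 260952);  3844063² − 217·260952² = 1 ✓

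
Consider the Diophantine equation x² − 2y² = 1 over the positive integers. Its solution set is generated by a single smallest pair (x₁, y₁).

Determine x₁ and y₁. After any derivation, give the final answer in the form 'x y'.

3 2

√2 = [1; 2, …], period ℓ=1 (odd) → k=1
step 0: (1, 1)  from 1·(1,0) + (0,1)
step 1: (3, 2)  from 2·(1,1) + (1,0)
→ (3, 2).  Check: 3²=9, 2·2²=8, difference 1.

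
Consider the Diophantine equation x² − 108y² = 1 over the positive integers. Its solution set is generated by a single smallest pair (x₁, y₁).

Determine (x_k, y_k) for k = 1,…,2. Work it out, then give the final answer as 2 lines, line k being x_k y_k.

d=108: √d = [10; 2,1,1,4,1,1,2,20] (ℓ=8, even), read p_7/q_7
i=0: a=10 ⇒ p=10, q=1
i=1: a=2 ⇒ p=21, q=2
…
i=4: a=4 ⇒ p=239, q=23
…
i=6: a=1 ⇒ p=530, q=51
i=7: a=2 ⇒ p=1351, q=130
(x₁, y₁) = (1351, 130);  1351² − 108·130² = 1 ✓
k=2:  x_2 = 1351·1351+108·130·130 = 3650401,  y_2 = 1351·130+130·1351 = 351260

1351 130
3650401 351260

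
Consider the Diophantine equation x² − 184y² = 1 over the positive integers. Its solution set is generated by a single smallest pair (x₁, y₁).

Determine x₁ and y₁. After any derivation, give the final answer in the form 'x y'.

24335 1794

√184 → a₀=13, period (1,1,3,2,1,2,1,2,3,1,1,26); ℓ=12 even so k=11
step 0: (13, 1)  from 13·(1,0) + (0,1)
…
step 3: (95, 7)  from 3·(27,2) + (14,1)
…
step 9: (10594, 781)  from 3·(3147,232) + (1153,85)
step 10: (13741, 1013)  from 1·(10594,781) + (3147,232)
step 11: (24335, 1794)  from 1·(13741,1013) + (10594,781)
fundamental: x₁=24335, y₁=1794  (since 592192225 − 184·3218436 = 1)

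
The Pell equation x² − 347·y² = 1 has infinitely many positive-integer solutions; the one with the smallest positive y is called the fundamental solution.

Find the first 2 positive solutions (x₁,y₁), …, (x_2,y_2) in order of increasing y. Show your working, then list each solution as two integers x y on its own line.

√347 = [18; 1,1,1,2,4,…,1,1,36, …], period ℓ=14 (even) → k=13
i=0: a=18 ⇒ p=18, q=1
i=1: a=1 ⇒ p=19, q=1
i=2: a=1 ⇒ p=37, q=2
i=3: a=1 ⇒ p=56, q=3
…
i=6: a=1 ⇒ p=801, q=43
i=7: a=17 ⇒ p=14269, q=766
…
i=9: a=4 ⇒ p=74549, q=4002
i=10: a=2 ⇒ p=164168, q=8813
i=11: a=1 ⇒ p=238717, q=12815
i=12: a=1 ⇒ p=402885, q=21628
i=13: a=1 ⇒ p=641602, q=34443
fundamental: x₁=641602, y₁=34443  (since 411653126404 − 347·1186320249 = 1)
n=2: (641602,34443)∘(641602,34443) = (641602·641602+347·34443·34443, 641602·34443+34443·641602) = (823306252807,44197395372)

641602 34443
823306252807 44197395372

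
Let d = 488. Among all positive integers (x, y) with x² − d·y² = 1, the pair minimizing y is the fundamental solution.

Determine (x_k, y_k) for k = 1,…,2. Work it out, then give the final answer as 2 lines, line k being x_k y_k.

d=488: √d = [22; 11,44] (ℓ=2, even), read p_1/q_1
k=0  a_k=22  p_k/q_k = 22/1
k=1  a_k=11  p_k/q_k = 243/11
(x₁, y₁) = (243, 11);  243² − 488·11² = 1 ✓
(x_2, y_2) = (243·243 + 488·11·11, 243·11 + 11·243) = (118097, 5346)

243 11
118097 5346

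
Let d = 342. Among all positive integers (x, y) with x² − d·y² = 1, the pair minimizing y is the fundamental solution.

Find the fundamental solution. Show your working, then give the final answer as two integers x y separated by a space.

√342 = [18; 2,36, …], period ℓ=2 (even) → k=1
k=0  a_k=18  p_k/q_k = 18/1
k=1  a_k=2  p_k/q_k = 37/2
→ (37, 2).  Check: 37²=1369, 342·2²=1368, difference 1.

37 2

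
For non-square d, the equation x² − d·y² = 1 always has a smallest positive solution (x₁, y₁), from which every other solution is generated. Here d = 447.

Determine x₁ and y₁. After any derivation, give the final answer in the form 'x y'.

√447 → a₀=21, period (7,42); ℓ=2 even so k=1
a_0=21:  p_0=21·1+0=21,  q_0=21·0+1=1
a_1=7:  p_1=7·21+1=148,  q_1=7·1+0=7
(x₁, y₁) = (148, 7);  148² − 447·7² = 1 ✓

148 7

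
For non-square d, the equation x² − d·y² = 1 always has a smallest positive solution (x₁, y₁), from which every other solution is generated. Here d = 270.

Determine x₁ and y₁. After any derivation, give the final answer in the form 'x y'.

√270 = [16; 2,3,6,3,2,32, …], period ℓ=6 (even) → k=5
step 0: (16, 1)  from 16·(1,0) + (0,1)
…
step 2: (115, 7)  from 3·(33,2) + (16,1)
step 3: (723, 44)  from 6·(115,7) + (33,2)
step 4: (2284, 139)  from 3·(723,44) + (115,7)
step 5: (5291, 322)  from 2·(2284,139) + (723,44)
(x₁, y₁) = (5291, 322);  5291² − 270·322² = 1 ✓

5291 322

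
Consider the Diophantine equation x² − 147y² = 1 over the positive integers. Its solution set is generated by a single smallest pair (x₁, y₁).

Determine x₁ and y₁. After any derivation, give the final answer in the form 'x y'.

97 8

[12; 8,24] for √147; ℓ=2 ⇒ convergent index 1
a_0=12:  p_0=12·1+0=12,  q_0=12·0+1=1
a_1=8:  p_1=8·12+1=97,  q_1=8·1+0=8
fundamental: x₁=97, y₁=8  (since 9409 − 147·64 = 1)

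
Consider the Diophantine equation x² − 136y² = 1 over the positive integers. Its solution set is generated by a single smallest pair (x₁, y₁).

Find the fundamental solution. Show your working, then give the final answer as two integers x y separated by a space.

d=136: √d = [11; 1,1,1,22] (ℓ=4, even), read p_3/q_3
step 0: (11, 1)  from 11·(1,0) + (0,1)
step 1: (12, 1)  from 1·(11,1) + (1,0)
step 2: (23, 2)  from 1·(12,1) + (11,1)
step 3: (35, 3)  from 1·(23,2) + (12,1)
fundamental: x₁=35, y₁=3  (since 1225 − 136·9 = 1)

35 3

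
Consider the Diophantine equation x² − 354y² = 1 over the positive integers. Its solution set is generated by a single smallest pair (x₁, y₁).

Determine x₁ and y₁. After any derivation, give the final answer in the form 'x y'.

258065 13716

√354 = [18; 1,4,2,2,18,2,2,4,1,36, …], period ℓ=10 (even) → k=9
step 0: (18, 1)  from 18·(1,0) + (0,1)
…
step 2: (94, 5)  from 4·(19,1) + (18,1)
step 3: (207, 11)  from 2·(94,5) + (19,1)
step 4: (508, 27)  from 2·(207,11) + (94,5)
step 5: (9351, 497)  from 18·(508,27) + (207,11)
step 6: (19210, 1021)  from 2·(9351,497) + (508,27)
…
step 8: (210294, 11177)  from 4·(47771,2539) + (19210,1021)
step 9: (258065, 13716)  from 1·(210294,11177) + (47771,2539)
→ (258065, 13716).  Check: 258065²=66597544225, 354·13716²=66597544224, difference 1.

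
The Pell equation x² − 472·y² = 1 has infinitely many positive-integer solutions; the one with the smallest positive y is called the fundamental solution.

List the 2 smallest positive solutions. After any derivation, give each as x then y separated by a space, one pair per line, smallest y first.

306917 14127
188396089777 8671632918

d=472: √d = [21; 1,2,1,1,1,…,2,1,42] (ℓ=14, even), read p_13/q_13
k=0  a_k=21  p_k/q_k = 21/1
…
k=3  a_k=1  p_k/q_k = 87/4
k=4  a_k=1  p_k/q_k = 152/7
…
k=6  a_k=4  p_k/q_k = 1108/51
…
k=8  a_k=4  p_k/q_k = 24224/1115
…
k=10  a_k=1  p_k/q_k = 54227/2496
…
k=12  a_k=2  p_k/q_k = 222687/10250
k=13  a_k=1  p_k/q_k = 306917/14127
→ (306917, 14127).  Check: 306917²=94198044889, 472·14127²=94198044888, difference 1.
k=2:  x_2 = 306917·306917+472·14127·14127 = 188396089777,  y_2 = 306917·14127+14127·306917 = 8671632918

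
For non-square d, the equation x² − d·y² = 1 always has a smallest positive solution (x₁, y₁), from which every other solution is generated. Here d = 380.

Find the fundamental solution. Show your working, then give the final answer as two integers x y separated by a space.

39 2

[19; 2,38] for √380; ℓ=2 ⇒ convergent index 1
i=0: a=19 ⇒ p=19, q=1
i=1: a=2 ⇒ p=39, q=2
→ (39, 2).  Check: 39²=1521, 380·2²=1520, difference 1.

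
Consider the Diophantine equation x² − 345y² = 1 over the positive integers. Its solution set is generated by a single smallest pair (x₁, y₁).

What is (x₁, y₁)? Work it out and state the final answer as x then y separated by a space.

6761 364

d=345: √d = [18; 1,1,2,1,6,1,2,1,1,36] (ℓ=10, even), read p_9/q_9
k=0  a_k=18  p_k/q_k = 18/1
k=1  a_k=1  p_k/q_k = 19/1
k=2  a_k=1  p_k/q_k = 37/2
k=3  a_k=2  p_k/q_k = 93/5
k=4  a_k=1  p_k/q_k = 130/7
k=5  a_k=6  p_k/q_k = 873/47
k=6  a_k=1  p_k/q_k = 1003/54
…
k=8  a_k=1  p_k/q_k = 3882/209
k=9  a_k=1  p_k/q_k = 6761/364
fundamental: x₁=6761, y₁=364  (since 45711121 − 345·132496 = 1)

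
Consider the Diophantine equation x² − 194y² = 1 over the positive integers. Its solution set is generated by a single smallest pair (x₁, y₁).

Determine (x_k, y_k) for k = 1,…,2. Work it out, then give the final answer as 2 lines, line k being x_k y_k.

195 14
76049 5460

√194 = [13; 1,12,1,26, …], period ℓ=4 (even) → k=3
k=0  a_k=13  p_k/q_k = 13/1
…
k=2  a_k=12  p_k/q_k = 181/13
k=3  a_k=1  p_k/q_k = 195/14
(x₁, y₁) = (195, 14);  195² − 194·14² = 1 ✓
(195+14√194)^2 = 76049 + 5460√194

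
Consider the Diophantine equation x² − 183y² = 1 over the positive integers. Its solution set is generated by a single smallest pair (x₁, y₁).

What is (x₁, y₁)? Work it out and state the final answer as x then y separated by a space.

487 36

d=183: √d = [13; 1,1,8,1,1,26] (ℓ=6, even), read p_5/q_5
i=0: a=13 ⇒ p=13, q=1
…
i=4: a=1 ⇒ p=257, q=19
i=5: a=1 ⇒ p=487, q=36
fundamental: x₁=487, y₁=36  (since 237169 − 183·1296 = 1)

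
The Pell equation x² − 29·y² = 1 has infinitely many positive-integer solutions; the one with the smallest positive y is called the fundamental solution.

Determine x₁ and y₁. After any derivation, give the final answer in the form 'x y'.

9801 1820

[5; 2,1,1,2,10] for √29; ℓ=5 ⇒ convergent index 9
k=0  a_k=5  p_k/q_k = 5/1
k=1  a_k=2  p_k/q_k = 11/2
k=2  a_k=1  p_k/q_k = 16/3
k=3  a_k=1  p_k/q_k = 27/5
k=4  a_k=2  p_k/q_k = 70/13
k=5  a_k=10  p_k/q_k = 727/135
k=6  a_k=2  p_k/q_k = 1524/283
…
k=8  a_k=1  p_k/q_k = 3775/701
k=9  a_k=2  p_k/q_k = 9801/1820
→ (9801, 1820).  Check: 9801²=96059601, 29·1820²=96059600, difference 1.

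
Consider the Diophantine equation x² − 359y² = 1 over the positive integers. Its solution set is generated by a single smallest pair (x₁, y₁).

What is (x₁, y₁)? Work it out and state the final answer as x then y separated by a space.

d=359: √d = [18; 1,17,1,36] (ℓ=4, even), read p_3/q_3
i=0: a=18 ⇒ p=18, q=1
…
i=2: a=17 ⇒ p=341, q=18
i=3: a=1 ⇒ p=360, q=19
(x₁, y₁) = (360, 19);  360² − 359·19² = 1 ✓

360 19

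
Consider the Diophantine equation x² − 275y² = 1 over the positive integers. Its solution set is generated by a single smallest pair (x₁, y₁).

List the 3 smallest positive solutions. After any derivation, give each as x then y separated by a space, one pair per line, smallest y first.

√275 = [16; 1,1,2,1,1,32, …], period ℓ=6 (even) → k=5
a_0=16:  p_0=16·1+0=16,  q_0=16·0+1=1
…
a_3=2:  p_3=2·33+17=83,  q_3=2·2+1=5
a_4=1:  p_4=1·83+33=116,  q_4=1·5+2=7
a_5=1:  p_5=1·116+83=199,  q_5=1·7+5=12
fundamental: x₁=199, y₁=12  (since 39601 − 275·144 = 1)
(x_2, y_2) = (199·199 + 275·12·12, 199·12 + 12·199) = (79201, 4776)
(x_3, y_3) = (199·79201 + 275·12·4776, 199·4776 + 12·79201) = (31521799, 1900836)

199 12
79201 4776
31521799 1900836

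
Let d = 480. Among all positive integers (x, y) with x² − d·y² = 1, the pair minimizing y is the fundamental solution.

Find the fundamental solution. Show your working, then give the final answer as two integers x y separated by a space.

√480 = [21; 1,9,1,42, …], period ℓ=4 (even) → k=3
a_0=21:  p_0=21·1+0=21,  q_0=21·0+1=1
…
a_2=9:  p_2=9·22+21=219,  q_2=9·1+1=10
a_3=1:  p_3=1·219+22=241,  q_3=1·10+1=11
(x₁, y₁) = (241, 11);  241² − 480·11² = 1 ✓

241 11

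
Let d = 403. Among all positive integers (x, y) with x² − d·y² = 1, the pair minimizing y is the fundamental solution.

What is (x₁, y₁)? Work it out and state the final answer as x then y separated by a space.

669878 33369

√403 = [20; 13,2,1,3,1,3,1,2,13,40, …], period ℓ=10 (even) → k=9
a_0=20:  p_0=20·1+0=20,  q_0=20·0+1=1
…
a_4=3:  p_4=3·803+542=2951,  q_4=3·40+27=147
…
a_6=3:  p_6=3·3754+2951=14213,  q_6=3·187+147=708
a_7=1:  p_7=1·14213+3754=17967,  q_7=1·708+187=895
a_8=2:  p_8=2·17967+14213=50147,  q_8=2·895+708=2498
a_9=13:  p_9=13·50147+17967=669878,  q_9=13·2498+895=33369
→ (669878, 33369).  Check: 669878²=448736534884, 403·33369²=448736534883, difference 1.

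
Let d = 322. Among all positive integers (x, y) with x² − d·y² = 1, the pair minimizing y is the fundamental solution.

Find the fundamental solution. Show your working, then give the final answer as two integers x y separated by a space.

[17; 1,16,1,34] for √322; ℓ=4 ⇒ convergent index 3
i=0: a=17 ⇒ p=17, q=1
…
i=2: a=16 ⇒ p=305, q=17
i=3: a=1 ⇒ p=323, q=18
(x₁, y₁) = (323, 18);  323² − 322·18² = 1 ✓

323 18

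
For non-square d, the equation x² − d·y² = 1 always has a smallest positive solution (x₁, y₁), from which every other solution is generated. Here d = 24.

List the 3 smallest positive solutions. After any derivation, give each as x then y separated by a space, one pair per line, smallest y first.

5 1
49 10
485 99

d=24: √d = [4; 1,8] (ℓ=2, even), read p_1/q_1
k=0  a_k=4  p_k/q_k = 4/1
k=1  a_k=1  p_k/q_k = 5/1
→ (5, 1).  Check: 5²=25, 24·1²=24, difference 1.
k=2:  x_2 = 5·5+24·1·1 = 49,  y_2 = 5·1+1·5 = 10
k=3:  x_3 = 5·49+24·1·10 = 485,  y_3 = 5·10+1·49 = 99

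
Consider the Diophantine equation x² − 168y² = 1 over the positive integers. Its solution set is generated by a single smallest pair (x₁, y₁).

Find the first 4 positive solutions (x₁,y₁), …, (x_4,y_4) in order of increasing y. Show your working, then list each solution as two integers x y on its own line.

13 1
337 26
8749 675
227137 17524

[12; 1,24] for √168; ℓ=2 ⇒ convergent index 1
k=0  a_k=12  p_k/q_k = 12/1
k=1  a_k=1  p_k/q_k = 13/1
(x₁, y₁) = (13, 1);  13² − 168·1² = 1 ✓
(x_2, y_2) = (13·13 + 168·1·1, 13·1 + 1·13) = (337, 26)
(x_3, y_3) = (13·337 + 168·1·26, 13·26 + 1·337) = (8749, 675)
(x_4, y_4) = (13·8749 + 168·1·675, 13·675 + 1·8749) = (227137, 17524)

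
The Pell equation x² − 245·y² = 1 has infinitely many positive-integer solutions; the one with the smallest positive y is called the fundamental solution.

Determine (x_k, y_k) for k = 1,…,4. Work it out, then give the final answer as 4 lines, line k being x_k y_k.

[15; 1,1,1,7,6,7,1,1,1,30] for √245; ℓ=10 ⇒ convergent index 9
a_0=15:  p_0=15·1+0=15,  q_0=15·0+1=1
…
a_3=1:  p_3=1·31+16=47,  q_3=1·2+1=3
…
a_8=1:  p_8=1·18016+15809=33825,  q_8=1·1151+1010=2161
a_9=1:  p_9=1·33825+18016=51841,  q_9=1·2161+1151=3312
(x₁, y₁) = (51841, 3312);  51841² − 245·3312² = 1 ✓
(x_2, y_2) = (51841·51841 + 245·3312·3312, 51841·3312 + 3312·51841) = (5374978561, 343394784)
(x_3, y_3) = (51841·5374978561 + 245·3312·343394784, 51841·343394784 + 3312·5374978561) = (557288527109761, 35603857991376)
(x_4, y_4) = (51841·557288527109761 + 245·3312·35603857991376, 51841·35603857991376 + 3312·557288527109761) = (57780789062419261441, 3691479203918451648)

51841 3312
5374978561 343394784
557288527109761 35603857991376
57780789062419261441 3691479203918451648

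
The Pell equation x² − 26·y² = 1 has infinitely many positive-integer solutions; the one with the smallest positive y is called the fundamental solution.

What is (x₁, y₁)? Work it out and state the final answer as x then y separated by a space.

√26 → a₀=5, period (10); ℓ=1 odd so k=1
step 0: (5, 1)  from 5·(1,0) + (0,1)
step 1: (51, 10)  from 10·(5,1) + (1,0)
→ (51, 10).  Check: 51²=2601, 26·10²=2600, difference 1.

51 10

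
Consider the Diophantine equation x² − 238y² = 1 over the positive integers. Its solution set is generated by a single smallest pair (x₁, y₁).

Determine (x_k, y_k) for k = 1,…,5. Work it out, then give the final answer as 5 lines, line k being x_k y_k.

√238 → a₀=15, period (2,2,1,14,1,2,2,30); ℓ=8 even so k=7
a_0=15:  p_0=15·1+0=15,  q_0=15·0+1=1
…
a_6=2:  p_6=2·1697+1589=4983,  q_6=2·110+103=323
a_7=2:  p_7=2·4983+1697=11663,  q_7=2·323+110=756
fundamental: x₁=11663, y₁=756  (since 136025569 − 238·571536 = 1)
(11663+756√238)^2 = 272051137 + 17634456√238
(11663+756√238)^3 = 6345864809999 + 411341319900√238
(11663+756√238)^4 = 148023642285985537 + 9594947610352944√238
(11663+756√238)^5 = 3452799473617033826063 + 223811747547751451844√238

11663 756
272051137 17634456
6345864809999 411341319900
148023642285985537 9594947610352944
3452799473617033826063 223811747547751451844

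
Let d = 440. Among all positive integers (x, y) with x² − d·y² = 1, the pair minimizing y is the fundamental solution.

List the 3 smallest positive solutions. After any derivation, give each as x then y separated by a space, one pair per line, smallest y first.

21 1
881 42
36981 1763

√440 = [20; 1,40, …], period ℓ=2 (even) → k=1
k=0  a_k=20  p_k/q_k = 20/1
k=1  a_k=1  p_k/q_k = 21/1
(x₁, y₁) = (21, 1);  21² − 440·1² = 1 ✓
(x_2, y_2) = (21·21 + 440·1·1, 21·1 + 1·21) = (881, 42)
(x_3, y_3) = (21·881 + 440·1·42, 21·42 + 1·881) = (36981, 1763)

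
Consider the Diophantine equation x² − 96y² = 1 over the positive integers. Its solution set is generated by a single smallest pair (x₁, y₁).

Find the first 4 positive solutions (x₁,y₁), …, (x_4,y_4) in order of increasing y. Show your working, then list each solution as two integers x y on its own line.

√96 = [9; 1,3,1,18, …], period ℓ=4 (even) → k=3
i=0: a=9 ⇒ p=9, q=1
i=1: a=1 ⇒ p=10, q=1
i=2: a=3 ⇒ p=39, q=4
i=3: a=1 ⇒ p=49, q=5
(x₁, y₁) = (49, 5);  49² − 96·5² = 1 ✓
(x_2, y_2) = (49·49 + 96·5·5, 49·5 + 5·49) = (4801, 490)
(x_3, y_3) = (49·4801 + 96·5·490, 49·490 + 5·4801) = (470449, 48015)
(x_4, y_4) = (49·470449 + 96·5·48015, 49·48015 + 5·470449) = (46099201, 4704980)

49 5
4801 490
470449 48015
46099201 4704980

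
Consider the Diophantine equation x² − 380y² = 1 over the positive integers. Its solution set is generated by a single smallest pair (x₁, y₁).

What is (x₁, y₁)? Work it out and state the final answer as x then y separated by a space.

39 2

[19; 2,38] for √380; ℓ=2 ⇒ convergent index 1
step 0: (19, 1)  from 19·(1,0) + (0,1)
step 1: (39, 2)  from 2·(19,1) + (1,0)
fundamental: x₁=39, y₁=2  (since 1521 − 380·4 = 1)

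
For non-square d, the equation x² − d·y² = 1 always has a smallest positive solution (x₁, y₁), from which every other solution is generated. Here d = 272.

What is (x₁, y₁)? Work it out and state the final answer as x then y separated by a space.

d=272: √d = [16; 2,32] (ℓ=2, even), read p_1/q_1
a_0=16:  p_0=16·1+0=16,  q_0=16·0+1=1
a_1=2:  p_1=2·16+1=33,  q_1=2·1+0=2
→ (33, 2).  Check: 33²=1089, 272·2²=1088, difference 1.

33 2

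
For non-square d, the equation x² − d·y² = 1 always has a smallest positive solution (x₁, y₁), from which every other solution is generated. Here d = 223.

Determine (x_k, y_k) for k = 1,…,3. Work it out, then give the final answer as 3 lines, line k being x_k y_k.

224 15
100351 6720
44957024 3010545

[14; 1,13,1,28] for √223; ℓ=4 ⇒ convergent index 3
k=0  a_k=14  p_k/q_k = 14/1
…
k=2  a_k=13  p_k/q_k = 209/14
k=3  a_k=1  p_k/q_k = 224/15
fundamental: x₁=224, y₁=15  (since 50176 − 223·225 = 1)
(x_2, y_2) = (224·224 + 223·15·15, 224·15 + 15·224) = (100351, 6720)
(x_3, y_3) = (224·100351 + 223·15·6720, 224·6720 + 15·100351) = (44957024, 3010545)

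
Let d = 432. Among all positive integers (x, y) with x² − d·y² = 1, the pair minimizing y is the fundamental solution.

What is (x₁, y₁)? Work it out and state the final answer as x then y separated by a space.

[20; 1,3,1,1,1,3,1,40] for √432; ℓ=8 ⇒ convergent index 7
a_0=20:  p_0=20·1+0=20,  q_0=20·0+1=1
a_1=1:  p_1=1·20+1=21,  q_1=1·1+0=1
a_2=3:  p_2=3·21+20=83,  q_2=3·1+1=4
a_3=1:  p_3=1·83+21=104,  q_3=1·4+1=5
…
a_6=3:  p_6=3·291+187=1060,  q_6=3·14+9=51
a_7=1:  p_7=1·1060+291=1351,  q_7=1·51+14=65
(x₁, y₁) = (1351, 65);  1351² − 432·65² = 1 ✓

1351 65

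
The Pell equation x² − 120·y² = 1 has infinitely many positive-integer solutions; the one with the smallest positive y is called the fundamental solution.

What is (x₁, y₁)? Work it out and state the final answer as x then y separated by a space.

11 1

√120 = [10; 1,20, …], period ℓ=2 (even) → k=1
k=0  a_k=10  p_k/q_k = 10/1
k=1  a_k=1  p_k/q_k = 11/1
fundamental: x₁=11, y₁=1  (since 121 − 120·1 = 1)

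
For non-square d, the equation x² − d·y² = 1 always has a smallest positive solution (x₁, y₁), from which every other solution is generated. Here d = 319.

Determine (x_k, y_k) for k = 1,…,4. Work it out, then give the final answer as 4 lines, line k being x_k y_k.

12901780 722361
332911854336799 18639485405160
8590311008090840302660 480965080021169647239
221660605515932150288251132801 12410611300231033623224965680

√319 = [17; 1,6,5,1,4,…,6,1,34, …], period ℓ=14 (even) → k=13
a_0=17:  p_0=17·1+0=17,  q_0=17·0+1=1
a_1=1:  p_1=1·17+1=18,  q_1=1·1+0=1
a_2=6:  p_2=6·18+17=125,  q_2=6·1+1=7
a_3=5:  p_3=5·125+18=643,  q_3=5·7+1=36
a_4=1:  p_4=1·643+125=768,  q_4=1·36+7=43
…
a_7=1:  p_7=1·11913+3715=15628,  q_7=1·667+208=875
a_8=3:  p_8=3·15628+11913=58797,  q_8=3·875+667=3292
a_9=4:  p_9=4·58797+15628=250816,  q_9=4·3292+875=14043
a_10=1:  p_10=1·250816+58797=309613,  q_10=1·14043+3292=17335
a_11=5:  p_11=5·309613+250816=1798881,  q_11=5·17335+14043=100718
a_12=6:  p_12=6·1798881+309613=11102899,  q_12=6·100718+17335=621643
a_13=1:  p_13=1·11102899+1798881=12901780,  q_13=1·621643+100718=722361
→ (12901780, 722361).  Check: 12901780²=166455927168400, 319·722361²=166455927168399, difference 1.
n=2: (12901780,722361)∘(12901780,722361) = (12901780·12901780+319·722361·722361, 12901780·722361+722361·12901780) = (332911854336799,18639485405160)
n=3: (332911854336799,18639485405160)∘(12901780,722361) = (12901780·332911854336799+319·722361·18639485405160, 12901780·18639485405160+722361·332911854336799) = (8590311008090840302660,480965080021169647239)
n=4: (8590311008090840302660,480965080021169647239)∘(12901780,722361) = (12901780·8590311008090840302660+319·722361·480965080021169647239, 12901780·480965080021169647239+722361·8590311008090840302660) = (221660605515932150288251132801,12410611300231033623224965680)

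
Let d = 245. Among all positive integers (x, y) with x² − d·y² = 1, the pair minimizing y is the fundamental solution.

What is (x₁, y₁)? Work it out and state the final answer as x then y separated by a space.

51841 3312

√245 → a₀=15, period (1,1,1,7,6,7,1,1,1,30); ℓ=10 even so k=9
i=0: a=15 ⇒ p=15, q=1
…
i=2: a=1 ⇒ p=31, q=2
…
i=7: a=1 ⇒ p=18016, q=1151
i=8: a=1 ⇒ p=33825, q=2161
i=9: a=1 ⇒ p=51841, q=3312
→ (51841, 3312).  Check: 51841²=2687489281, 245·3312²=2687489280, difference 1.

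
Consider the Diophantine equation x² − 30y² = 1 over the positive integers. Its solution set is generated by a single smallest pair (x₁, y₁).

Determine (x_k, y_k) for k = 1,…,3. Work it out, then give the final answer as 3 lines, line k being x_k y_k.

11 2
241 44
5291 966

√30 = [5; 2,10, …], period ℓ=2 (even) → k=1
i=0: a=5 ⇒ p=5, q=1
i=1: a=2 ⇒ p=11, q=2
(x₁, y₁) = (11, 2);  11² − 30·2² = 1 ✓
(x_2, y_2) = (11·11 + 30·2·2, 11·2 + 2·11) = (241, 44)
(x_3, y_3) = (11·241 + 30·2·44, 11·44 + 2·241) = (5291, 966)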